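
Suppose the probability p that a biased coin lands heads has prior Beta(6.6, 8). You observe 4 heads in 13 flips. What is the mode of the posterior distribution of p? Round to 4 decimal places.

Prior: Beta(6.6, 8).
Data: 4 successes in 13 trials. The binomial likelihood contributes p^4(1−p)^9, so the posterior is Beta(6.6+4, 8+9) = Beta(10.6, 17).
For Beta(a, b) with a, b > 1 the mode is (a−1)/(a+b−2) = 9.6/25.6 ≈ 0.3750.

p̂_MAP = 0.3750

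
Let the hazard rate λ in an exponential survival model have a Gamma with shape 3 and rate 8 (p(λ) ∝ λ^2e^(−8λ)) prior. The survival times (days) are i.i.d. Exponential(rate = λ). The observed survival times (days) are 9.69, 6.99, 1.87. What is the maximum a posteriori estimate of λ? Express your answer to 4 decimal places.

The Exponential(rate=λ) likelihood is ∝ λ^n e^(−λΣtᵢ). Here n = 3 and Σtᵢ = 9.69 + 6.99 + 1.87 = 18.55.
Posterior ∝ λ^2e^(−8λ) · λ^3e^(−18.55λ) = λ^5e^(−26.55λ), i.e. Gamma(6, 26.55).
Mode = (a−1)/b = 5/26.55 ≈ 0.1883.

λ̂_MAP = 0.1883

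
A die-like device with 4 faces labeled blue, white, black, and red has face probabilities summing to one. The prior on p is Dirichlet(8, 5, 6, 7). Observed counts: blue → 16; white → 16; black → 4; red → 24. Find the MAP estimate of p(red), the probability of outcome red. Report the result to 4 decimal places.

MAP estimate of p(red) = 0.3659

The posterior is Dirichlet(αᵢ + nᵢ) = Dirichlet(24, 21, 10, 31).
For a Dirichlet(a₁,…,a_K) with all aᵢ > 1, the mode has j-th component (aⱼ − 1)/(Σaᵢ − K).
Here Σaᵢ = 86 and K = 4, so p(red) = (31 − 1)/(86 − 4) = 30/82 ≈ 0.3659.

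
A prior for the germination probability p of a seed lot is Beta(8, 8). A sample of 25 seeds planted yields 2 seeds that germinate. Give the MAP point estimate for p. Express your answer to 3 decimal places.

p̂_MAP = 0.231

Prior: Beta(8, 8).
Data: 2 successes in 25 trials. The binomial likelihood contributes p^2(1−p)^23, so the posterior is Beta(8+2, 8+23) = Beta(10, 31).
For Beta(a, b) with a, b > 1 the mode is (a−1)/(a+b−2) = 9/39 ≈ 0.231.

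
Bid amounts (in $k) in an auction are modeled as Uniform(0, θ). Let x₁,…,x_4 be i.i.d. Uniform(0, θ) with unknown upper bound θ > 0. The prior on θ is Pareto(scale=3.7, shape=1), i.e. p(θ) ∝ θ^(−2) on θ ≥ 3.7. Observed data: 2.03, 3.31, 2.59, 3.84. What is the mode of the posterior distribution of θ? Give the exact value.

θ̂_MAP = 3.84

The Uniform(0, θ) likelihood is θ^(−n) for θ ≥ max(xᵢ), zero otherwise. Here max(xᵢ) = 3.84.
Posterior ∝ θ^(−2) · θ^(−4) = θ^(−6) on θ ≥ max(3.7, 3.84) = 3.84.
This density is strictly decreasing in θ, so the posterior mode lies at the lower boundary of the support.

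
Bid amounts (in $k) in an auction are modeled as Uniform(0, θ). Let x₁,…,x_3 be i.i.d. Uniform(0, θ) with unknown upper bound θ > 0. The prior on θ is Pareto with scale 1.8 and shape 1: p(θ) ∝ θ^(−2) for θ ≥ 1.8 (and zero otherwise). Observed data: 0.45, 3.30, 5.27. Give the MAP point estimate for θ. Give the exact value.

The Uniform(0, θ) likelihood is θ^(−n) for θ ≥ max(xᵢ), zero otherwise. Here max(xᵢ) = 5.27.
Posterior ∝ θ^(−2) · θ^(−3) = θ^(−5) on θ ≥ max(1.8, 5.27) = 5.27.
This density is strictly decreasing in θ, so the posterior mode lies at the lower boundary of the support.

θ̂_MAP = 5.27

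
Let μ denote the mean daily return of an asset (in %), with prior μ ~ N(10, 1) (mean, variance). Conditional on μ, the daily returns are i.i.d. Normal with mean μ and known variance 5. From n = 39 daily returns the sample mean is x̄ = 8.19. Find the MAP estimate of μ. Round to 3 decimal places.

n = 39, x̄ = 8.19.
For a Normal prior and Normal likelihood with known variance, the posterior is Normal; its mode equals its mean, the precision-weighted average.
Prior precision 1/σ₀² = 1/1 = 1; data precision n/σ² = 39/5 = 7.8.
μ̂ = (1·10 + 7.8·8.19) / (1 + 7.8) = 73.882/8.8 = 36941/4400 ≈ 8.396.

μ̂_MAP = 8.396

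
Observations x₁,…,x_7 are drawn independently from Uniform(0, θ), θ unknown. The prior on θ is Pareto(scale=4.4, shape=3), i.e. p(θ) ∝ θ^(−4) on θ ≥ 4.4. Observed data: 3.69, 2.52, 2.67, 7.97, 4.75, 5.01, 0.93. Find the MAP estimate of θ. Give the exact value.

θ̂_MAP = 7.97

The Uniform(0, θ) likelihood is θ^(−n) for θ ≥ max(xᵢ), zero otherwise. Here max(xᵢ) = 7.97.
Posterior ∝ θ^(−4) · θ^(−7) = θ^(−11) on θ ≥ max(4.4, 7.97) = 7.97.
This density is strictly decreasing in θ, so the posterior mode lies at the lower boundary of the support.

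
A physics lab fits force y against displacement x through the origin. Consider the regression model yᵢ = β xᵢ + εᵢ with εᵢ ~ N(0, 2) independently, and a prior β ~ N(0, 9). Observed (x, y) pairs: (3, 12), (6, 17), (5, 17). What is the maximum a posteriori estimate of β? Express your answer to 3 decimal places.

β̂_MAP = 3.176

log p(β | y) = −Σ(yᵢ − βxᵢ)²/(2·2) − β²/(2·9) + const.
Setting the derivative to zero: Σxᵢ(yᵢ − βxᵢ)/2 − β/9 = 0, so β = Σxᵢyᵢ / (Σxᵢ² + σ²/τ²).
Σxᵢyᵢ = 3·12 + 6·17 + 5·17 = 223; Σxᵢ² = 70; σ²/τ² = 2/9.
β̂_MAP = 223 / (70 + 2/9) = 223/(632/9) = 2007/632 ≈ 3.176.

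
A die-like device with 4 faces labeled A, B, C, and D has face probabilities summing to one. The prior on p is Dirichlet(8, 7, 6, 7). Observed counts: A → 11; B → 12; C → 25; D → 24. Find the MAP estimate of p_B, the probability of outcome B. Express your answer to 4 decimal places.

The posterior is Dirichlet(αᵢ + nᵢ) = Dirichlet(19, 19, 31, 31).
For a Dirichlet(a₁,…,a_K) with all aᵢ > 1, the mode has j-th component (aⱼ − 1)/(Σaᵢ − K).
Here Σaᵢ = 100 and K = 4, so p_B = (19 − 1)/(100 − 4) = 18/96 ≈ 0.1875.

MAP estimate of p_B = 0.1875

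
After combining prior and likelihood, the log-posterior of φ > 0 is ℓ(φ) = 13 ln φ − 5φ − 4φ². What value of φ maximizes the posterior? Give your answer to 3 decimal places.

ℓ'(φ) = 13/φ − 5 − 8φ. Setting this to zero and multiplying by φ: 8φ² + 5φ − 13 = 0.
φ = (−5 + √(5² + 4·8·13)) / (2·8) = (−5 + √441) / 16 = (−5 + 21)/16 = 1.
ℓ''(φ) = −13/φ² − 8 < 0, confirming a maximum.

φ̂_MAP = 1.000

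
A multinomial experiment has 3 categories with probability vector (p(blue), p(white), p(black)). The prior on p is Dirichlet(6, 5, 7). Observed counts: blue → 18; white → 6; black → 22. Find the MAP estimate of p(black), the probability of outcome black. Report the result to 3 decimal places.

MAP estimate of p(black) = 0.459

The posterior is Dirichlet(αᵢ + nᵢ) = Dirichlet(24, 11, 29).
For a Dirichlet(a₁,…,a_K) with all aᵢ > 1, the mode has j-th component (aⱼ − 1)/(Σaᵢ − K).
Here Σaᵢ = 64 and K = 3, so p(black) = (29 − 1)/(64 − 3) = 28/61 ≈ 0.459.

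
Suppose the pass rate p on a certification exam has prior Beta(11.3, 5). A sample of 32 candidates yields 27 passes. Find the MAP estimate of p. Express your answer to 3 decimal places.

Prior: Beta(11.3, 5).
Data: 27 successes in 32 trials. The binomial likelihood contributes p^27(1−p)^5, so the posterior is Beta(11.3+27, 5+5) = Beta(38.3, 10).
For Beta(a, b) with a, b > 1 the mode is (a−1)/(a+b−2) = 37.3/46.3 ≈ 0.806.

p̂_MAP = 0.806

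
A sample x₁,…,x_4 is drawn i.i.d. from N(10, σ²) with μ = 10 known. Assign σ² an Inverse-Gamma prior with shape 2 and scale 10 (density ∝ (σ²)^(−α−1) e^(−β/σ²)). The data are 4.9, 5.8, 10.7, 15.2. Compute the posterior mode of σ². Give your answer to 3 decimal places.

Sum of squared deviations about the known mean: SS = (4.9−10)² + (5.8−10)² + (10.7−10)² + (15.2−10)² = 71.18.
The Normal likelihood contributes (σ²)^(−n/2) exp(−SS/(2σ²)), so the posterior is Inverse-Gamma(α + n/2, β + SS/2) = Inverse-Gamma(4, 45.59).
The mode of Inverse-Gamma(a, b) is b/(a+1) = 45.59/5 ≈ 9.118.

σ̂²_MAP = 9.118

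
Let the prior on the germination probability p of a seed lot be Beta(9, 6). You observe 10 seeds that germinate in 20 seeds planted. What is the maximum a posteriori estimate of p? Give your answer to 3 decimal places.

p̂_MAP = 0.545

Prior: Beta(9, 6).
Data: 10 successes in 20 trials. The binomial likelihood contributes p^10(1−p)^10, so the posterior is Beta(9+10, 6+10) = Beta(19, 16).
For Beta(a, b) with a, b > 1 the mode is (a−1)/(a+b−2) = 18/33 ≈ 0.545.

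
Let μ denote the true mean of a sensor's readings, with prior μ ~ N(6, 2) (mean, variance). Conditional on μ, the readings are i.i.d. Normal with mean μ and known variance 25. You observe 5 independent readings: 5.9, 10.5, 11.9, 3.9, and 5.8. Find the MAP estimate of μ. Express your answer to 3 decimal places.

μ̂_MAP = 6.457

n = 5; x̄ = (5.9 + 10.5 + 11.9 + 3.9 + 5.8)/5 = 38/5 = 7.6.
For a Normal prior and Normal likelihood with known variance, the posterior is Normal; its mode equals its mean, the precision-weighted average.
Prior precision 1/σ₀² = 1/2 = 0.5; data precision n/σ² = 5/25 = 0.2.
μ̂ = (0.5·6 + 0.2·7.6) / (0.5 + 0.2) = 4.52/0.7 = 226/35 ≈ 6.457.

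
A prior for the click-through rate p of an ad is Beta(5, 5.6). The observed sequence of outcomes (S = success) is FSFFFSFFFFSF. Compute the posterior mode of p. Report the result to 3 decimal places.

p̂_MAP = 0.340

Prior: Beta(5, 5.6).
Data: 3 successes in 12 trials (from the sequence). The binomial likelihood contributes p^3(1−p)^9, so the posterior is Beta(5+3, 5.6+9) = Beta(8, 14.6).
For Beta(a, b) with a, b > 1 the mode is (a−1)/(a+b−2) = 7/20.6 ≈ 0.340.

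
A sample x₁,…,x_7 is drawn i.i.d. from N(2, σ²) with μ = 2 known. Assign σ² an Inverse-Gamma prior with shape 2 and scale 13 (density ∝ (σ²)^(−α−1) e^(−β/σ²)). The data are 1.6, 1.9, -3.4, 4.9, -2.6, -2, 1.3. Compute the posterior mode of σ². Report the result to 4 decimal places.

σ̂²_MAP = 7.7992

Sum of squared deviations about the known mean: SS = (1.6−2)² + (1.9−2)² + (-3.4−2)² + (4.9−2)² + (-2.6−2)² + (-2−2)² + (1.3−2)² = 75.39.
The Normal likelihood contributes (σ²)^(−n/2) exp(−SS/(2σ²)), so the posterior is Inverse-Gamma(α + n/2, β + SS/2) = Inverse-Gamma(5.5, 50.695).
The mode of Inverse-Gamma(a, b) is b/(a+1) = 50.695/6.5 ≈ 7.7992.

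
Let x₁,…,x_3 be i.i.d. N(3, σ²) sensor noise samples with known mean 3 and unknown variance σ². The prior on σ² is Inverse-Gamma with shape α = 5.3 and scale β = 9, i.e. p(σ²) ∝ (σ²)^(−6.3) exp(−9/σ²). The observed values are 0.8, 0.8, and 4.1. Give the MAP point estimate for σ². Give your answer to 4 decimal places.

Sum of squared deviations about the known mean: SS = (0.8−3)² + (0.8−3)² + (4.1−3)² = 10.89.
The Normal likelihood contributes (σ²)^(−n/2) exp(−SS/(2σ²)), so the posterior is Inverse-Gamma(α + n/2, β + SS/2) = Inverse-Gamma(6.8, 14.445).
The mode of Inverse-Gamma(a, b) is b/(a+1) = 14.445/7.8 ≈ 1.8519.

σ̂²_MAP = 1.8519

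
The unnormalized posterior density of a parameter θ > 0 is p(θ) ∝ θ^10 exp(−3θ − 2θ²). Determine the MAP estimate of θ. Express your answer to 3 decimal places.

ℓ'(θ) = 10/θ − 3 − 4θ. Setting this to zero and multiplying by θ: 4θ² + 3θ − 10 = 0.
θ = (−3 + √(3² + 4·4·10)) / (2·4) = (−3 + √169) / 8 = (−3 + 13)/8 = 5/4.
ℓ''(θ) = −10/θ² − 4 < 0, confirming a maximum.

θ̂_MAP = 1.250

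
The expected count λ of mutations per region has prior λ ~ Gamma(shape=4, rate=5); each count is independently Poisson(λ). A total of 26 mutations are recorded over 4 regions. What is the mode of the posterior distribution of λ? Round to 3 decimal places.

λ̂_MAP = 3.222

Σxᵢ = 26, n = 4.
Posterior ∝ λ^3e^(−5λ) · λ^26e^(−4λ) = λ^29e^(−9λ), i.e. Gamma(shape=30, rate=9).
The mode of a Gamma(a, b) with a ≥ 1 (shape–rate) is (a−1)/b = 29/9 ≈ 3.222.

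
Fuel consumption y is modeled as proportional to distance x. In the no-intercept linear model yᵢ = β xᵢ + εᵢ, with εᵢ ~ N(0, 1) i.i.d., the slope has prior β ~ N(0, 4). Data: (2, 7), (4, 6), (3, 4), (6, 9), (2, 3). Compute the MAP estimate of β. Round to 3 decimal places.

log p(β | y) = −Σ(yᵢ − βxᵢ)²/(2·1) − β²/(2·4) + const.
Setting the derivative to zero: Σxᵢ(yᵢ − βxᵢ)/1 − β/4 = 0, so β = Σxᵢyᵢ / (Σxᵢ² + σ²/τ²).
Σxᵢyᵢ = 2·7 + 4·6 + 3·4 + 6·9 + 2·3 = 110; Σxᵢ² = 69; σ²/τ² = 0.25.
β̂_MAP = 110 / (69 + 0.25) = 110/69.25 ≈ 1.588.

β̂_MAP = 1.588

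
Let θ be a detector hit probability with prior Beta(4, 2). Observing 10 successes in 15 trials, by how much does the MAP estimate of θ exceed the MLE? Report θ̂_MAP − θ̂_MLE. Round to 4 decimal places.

MAP − MLE = 0.0175

Posterior is Beta(14, 7); MAP = (14−1)/(21−2) = 13/19 ≈ 0.68421.
MLE ignores the prior: θ̂_MLE = k/n = 10/15 ≈ 0.66667.
Difference = 13/19 − 10/15 = 1/57 ≈ 0.0175.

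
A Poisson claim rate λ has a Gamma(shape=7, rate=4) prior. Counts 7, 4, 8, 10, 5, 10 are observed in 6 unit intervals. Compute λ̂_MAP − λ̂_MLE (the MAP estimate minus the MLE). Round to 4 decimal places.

MAP − MLE = -2.3333

Σxᵢ = 44. Posterior is Gamma(51, 10); MAP = (51−1)/10 = 50/10 ≈ 5.00000.
MLE = x̄ = 44/6 ≈ 7.33333.
Difference = 50/10 − 44/6 = -7/3 ≈ -2.3333.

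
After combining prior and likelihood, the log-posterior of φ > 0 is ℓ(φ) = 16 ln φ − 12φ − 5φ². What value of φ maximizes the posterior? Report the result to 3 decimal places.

ℓ'(φ) = 16/φ − 12 − 10φ. Setting this to zero and multiplying by φ: 10φ² + 12φ − 16 = 0.
φ = (−12 + √(12² + 4·10·16)) / (2·10) = (−12 + √784) / 20 = (−12 + 28)/20 = 4/5.
ℓ''(φ) = −16/φ² − 10 < 0, confirming a maximum.

φ̂_MAP = 0.800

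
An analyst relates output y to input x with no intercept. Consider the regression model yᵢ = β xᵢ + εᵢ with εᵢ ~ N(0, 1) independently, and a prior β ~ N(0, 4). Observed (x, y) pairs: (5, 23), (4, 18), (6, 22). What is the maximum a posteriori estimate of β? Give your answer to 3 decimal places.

log p(β | y) = −Σ(yᵢ − βxᵢ)²/(2·1) − β²/(2·4) + const.
Setting the derivative to zero: Σxᵢ(yᵢ − βxᵢ)/1 − β/4 = 0, so β = Σxᵢyᵢ / (Σxᵢ² + σ²/τ²).
Σxᵢyᵢ = 5·23 + 4·18 + 6·22 = 319; Σxᵢ² = 77; σ²/τ² = 0.25.
β̂_MAP = 319 / (77 + 0.25) = 319/77.25 ≈ 4.129.

β̂_MAP = 4.129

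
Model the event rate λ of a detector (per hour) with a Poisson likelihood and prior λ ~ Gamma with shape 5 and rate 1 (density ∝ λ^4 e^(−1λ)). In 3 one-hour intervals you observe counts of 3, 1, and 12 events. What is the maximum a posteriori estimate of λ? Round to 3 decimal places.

λ̂_MAP = 5.000

Σxᵢ = 3+1+12 = 16, with n = 3.
Posterior ∝ λ^4e^(−1λ) · λ^16e^(−3λ) = λ^20e^(−4λ), i.e. Gamma(shape=21, rate=4).
The mode of a Gamma(a, b) with a ≥ 1 (shape–rate) is (a−1)/b = 20/4 ≈ 5.000.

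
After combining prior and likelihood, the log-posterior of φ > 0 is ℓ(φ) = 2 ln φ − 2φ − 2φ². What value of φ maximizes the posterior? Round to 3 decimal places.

ℓ'(φ) = 2/φ − 2 − 4φ. Setting this to zero and multiplying by φ: 4φ² + 2φ − 2 = 0.
φ = (−2 + √(2² + 4·4·2)) / (2·4) = (−2 + √36) / 8 = (−2 + 6)/8 = 1/2.
ℓ''(φ) = −2/φ² − 4 < 0, confirming a maximum.

φ̂_MAP = 0.500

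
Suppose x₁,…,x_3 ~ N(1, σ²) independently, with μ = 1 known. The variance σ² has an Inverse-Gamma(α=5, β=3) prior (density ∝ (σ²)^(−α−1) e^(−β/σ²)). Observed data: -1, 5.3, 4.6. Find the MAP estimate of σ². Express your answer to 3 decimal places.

σ̂²_MAP = 2.763

Sum of squared deviations about the known mean: SS = (-1−1)² + (5.3−1)² + (4.6−1)² = 35.45.
The Normal likelihood contributes (σ²)^(−n/2) exp(−SS/(2σ²)), so the posterior is Inverse-Gamma(α + n/2, β + SS/2) = Inverse-Gamma(6.5, 20.725).
The mode of Inverse-Gamma(a, b) is b/(a+1) = 20.725/7.5 ≈ 2.763.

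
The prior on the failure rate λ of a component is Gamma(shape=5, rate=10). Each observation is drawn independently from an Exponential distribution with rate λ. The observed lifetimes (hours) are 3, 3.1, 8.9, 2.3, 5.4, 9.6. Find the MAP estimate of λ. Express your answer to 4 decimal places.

The Exponential(rate=λ) likelihood is ∝ λ^n e^(−λΣtᵢ). Here n = 6 and Σtᵢ = 3 + 3.1 + 8.9 + 2.3 + 5.4 + 9.6 = 32.3.
Posterior ∝ λ^4e^(−10λ) · λ^6e^(−32.3λ) = λ^10e^(−42.3λ), i.e. Gamma(11, 42.3).
Mode = (a−1)/b = 10/42.3 ≈ 0.2364.

λ̂_MAP = 0.2364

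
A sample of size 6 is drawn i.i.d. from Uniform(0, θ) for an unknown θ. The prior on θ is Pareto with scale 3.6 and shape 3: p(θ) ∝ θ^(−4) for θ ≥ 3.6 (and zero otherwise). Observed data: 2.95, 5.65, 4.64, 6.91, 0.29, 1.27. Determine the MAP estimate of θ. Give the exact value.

θ̂_MAP = 6.91

The Uniform(0, θ) likelihood is θ^(−n) for θ ≥ max(xᵢ), zero otherwise. Here max(xᵢ) = 6.91.
Posterior ∝ θ^(−4) · θ^(−6) = θ^(−10) on θ ≥ max(3.6, 6.91) = 6.91.
This density is strictly decreasing in θ, so the posterior mode lies at the lower boundary of the support.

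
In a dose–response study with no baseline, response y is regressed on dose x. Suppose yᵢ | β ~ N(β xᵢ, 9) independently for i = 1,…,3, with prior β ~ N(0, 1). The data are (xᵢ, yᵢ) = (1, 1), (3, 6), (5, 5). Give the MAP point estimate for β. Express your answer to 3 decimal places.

β̂_MAP = 1.000

log p(β | y) = −Σ(yᵢ − βxᵢ)²/(2·9) − β²/(2·1) + const.
Setting the derivative to zero: Σxᵢ(yᵢ − βxᵢ)/9 − β/1 = 0, so β = Σxᵢyᵢ / (Σxᵢ² + σ²/τ²).
Σxᵢyᵢ = 1·1 + 3·6 + 5·5 = 44; Σxᵢ² = 35; σ²/τ² = 9.
β̂_MAP = 44 / (35 + 9) = 44/44 ≈ 1.000.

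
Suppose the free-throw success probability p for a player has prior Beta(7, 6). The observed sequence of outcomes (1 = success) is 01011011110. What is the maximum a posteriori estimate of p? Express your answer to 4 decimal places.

Prior: Beta(7, 6).
Data: 7 successes in 11 trials (from the sequence). The binomial likelihood contributes p^7(1−p)^4, so the posterior is Beta(7+7, 6+4) = Beta(14, 10).
For Beta(a, b) with a, b > 1 the mode is (a−1)/(a+b−2) = 13/22 ≈ 0.5909.

p̂_MAP = 0.5909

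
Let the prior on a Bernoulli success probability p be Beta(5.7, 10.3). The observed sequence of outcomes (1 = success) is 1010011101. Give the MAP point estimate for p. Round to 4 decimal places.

Prior: Beta(5.7, 10.3).
Data: 6 successes in 10 trials (from the sequence). The binomial likelihood contributes p^6(1−p)^4, so the posterior is Beta(5.7+6, 10.3+4) = Beta(11.7, 14.3).
For Beta(a, b) with a, b > 1 the mode is (a−1)/(a+b−2) = 10.7/24 ≈ 0.4458.

p̂_MAP = 0.4458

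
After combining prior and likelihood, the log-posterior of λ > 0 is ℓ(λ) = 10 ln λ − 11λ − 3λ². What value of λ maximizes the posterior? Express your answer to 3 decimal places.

λ̂_MAP = 0.667

ℓ'(λ) = 10/λ − 11 − 6λ. Setting this to zero and multiplying by λ: 6λ² + 11λ − 10 = 0.
λ = (−11 + √(11² + 4·6·10)) / (2·6) = (−11 + √361) / 12 = (−11 + 19)/12 = 2/3.
ℓ''(λ) = −10/λ² − 6 < 0, confirming a maximum.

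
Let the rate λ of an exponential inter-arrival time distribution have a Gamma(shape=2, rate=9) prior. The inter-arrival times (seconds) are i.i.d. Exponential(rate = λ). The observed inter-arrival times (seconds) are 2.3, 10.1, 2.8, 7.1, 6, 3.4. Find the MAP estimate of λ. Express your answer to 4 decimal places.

The Exponential(rate=λ) likelihood is ∝ λ^n e^(−λΣtᵢ). Here n = 6 and Σtᵢ = 2.3 + 10.1 + 2.8 + 7.1 + 6 + 3.4 = 31.7.
Posterior ∝ λe^(−9λ) · λ^6e^(−31.7λ) = λ^7e^(−40.7λ), i.e. Gamma(8, 40.7).
Mode = (a−1)/b = 7/40.7 ≈ 0.1720.

λ̂_MAP = 0.1720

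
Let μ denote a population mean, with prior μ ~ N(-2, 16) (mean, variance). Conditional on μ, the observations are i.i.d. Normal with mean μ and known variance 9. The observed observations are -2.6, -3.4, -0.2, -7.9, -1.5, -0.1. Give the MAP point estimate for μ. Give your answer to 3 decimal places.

n = 6; x̄ = ((-2.6) + (-3.4) + (-0.2) + (-7.9) + (-1.5) + (-0.1))/6 = -15.7/6 = -157/60 ≈ -2.6167.
For a Normal prior and Normal likelihood with known variance, the posterior is Normal; its mode equals its mean, the precision-weighted average.
Prior precision 1/σ₀² = 1/16 = 0.0625; data precision n/σ² = 6/9 = 2/3.
μ̂ = (0.0625·(-2) + (2/3)·(-157/60)) / (0.0625 + 2/3) = (-673/360)/(35/48) = -1346/525 ≈ -2.564.

μ̂_MAP = -2.564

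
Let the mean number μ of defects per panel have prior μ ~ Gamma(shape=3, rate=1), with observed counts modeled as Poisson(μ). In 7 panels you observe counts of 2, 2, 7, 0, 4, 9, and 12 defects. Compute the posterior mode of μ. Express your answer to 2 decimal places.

μ̂_MAP = 4.75

Σxᵢ = 2+2+7+0+4+9+12 = 36, with n = 7.
Posterior ∝ μ^2e^(−1μ) · μ^36e^(−7μ) = μ^38e^(−8μ), i.e. Gamma(shape=39, rate=8).
The mode of a Gamma(a, b) with a ≥ 1 (shape–rate) is (a−1)/b = 38/8 ≈ 4.75.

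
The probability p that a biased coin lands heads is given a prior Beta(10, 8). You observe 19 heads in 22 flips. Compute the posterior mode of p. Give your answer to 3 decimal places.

p̂_MAP = 0.737

Prior: Beta(10, 8).
Data: 19 successes in 22 trials. The binomial likelihood contributes p^19(1−p)^3, so the posterior is Beta(10+19, 8+3) = Beta(29, 11).
For Beta(a, b) with a, b > 1 the mode is (a−1)/(a+b−2) = 28/38 ≈ 0.737.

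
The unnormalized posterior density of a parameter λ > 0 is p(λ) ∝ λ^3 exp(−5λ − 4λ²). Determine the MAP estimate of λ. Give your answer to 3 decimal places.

ℓ'(λ) = 3/λ − 5 − 8λ. Setting this to zero and multiplying by λ: 8λ² + 5λ − 3 = 0.
λ = (−5 + √(5² + 4·8·3)) / (2·8) = (−5 + √121) / 16 = (−5 + 11)/16 = 3/8.
ℓ''(λ) = −3/λ² − 8 < 0, confirming a maximum.

λ̂_MAP = 0.375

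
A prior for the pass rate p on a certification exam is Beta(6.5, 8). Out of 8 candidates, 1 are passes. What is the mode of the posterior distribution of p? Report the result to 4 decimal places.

p̂_MAP = 0.3171

Prior: Beta(6.5, 8).
Data: 1 success in 8 trials. The binomial likelihood contributes p(1−p)^7, so the posterior is Beta(6.5+1, 8+7) = Beta(7.5, 15).
For Beta(a, b) with a, b > 1 the mode is (a−1)/(a+b−2) = 6.5/20.5 ≈ 0.3171.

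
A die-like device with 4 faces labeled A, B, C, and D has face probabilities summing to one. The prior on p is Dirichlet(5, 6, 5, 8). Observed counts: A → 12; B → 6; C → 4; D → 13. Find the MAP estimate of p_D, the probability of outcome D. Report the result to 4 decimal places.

The posterior is Dirichlet(αᵢ + nᵢ) = Dirichlet(17, 12, 9, 21).
For a Dirichlet(a₁,…,a_K) with all aᵢ > 1, the mode has j-th component (aⱼ − 1)/(Σaᵢ − K).
Here Σaᵢ = 59 and K = 4, so p_D = (21 − 1)/(59 − 4) = 20/55 ≈ 0.3636.

MAP estimate of p_D = 0.3636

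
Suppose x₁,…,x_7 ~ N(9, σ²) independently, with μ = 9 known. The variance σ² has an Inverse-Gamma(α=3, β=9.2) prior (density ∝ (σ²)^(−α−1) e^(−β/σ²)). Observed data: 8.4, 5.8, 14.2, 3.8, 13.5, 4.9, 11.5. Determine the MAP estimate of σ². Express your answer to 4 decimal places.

σ̂²_MAP = 8.4260

Sum of squared deviations about the known mean: SS = (8.4−9)² + (5.8−9)² + (14.2−9)² + (3.8−9)² + (13.5−9)² + (4.9−9)² + (11.5−9)² = 107.99.
The Normal likelihood contributes (σ²)^(−n/2) exp(−SS/(2σ²)), so the posterior is Inverse-Gamma(α + n/2, β + SS/2) = Inverse-Gamma(6.5, 63.195).
The mode of Inverse-Gamma(a, b) is b/(a+1) = 63.195/7.5 ≈ 8.4260.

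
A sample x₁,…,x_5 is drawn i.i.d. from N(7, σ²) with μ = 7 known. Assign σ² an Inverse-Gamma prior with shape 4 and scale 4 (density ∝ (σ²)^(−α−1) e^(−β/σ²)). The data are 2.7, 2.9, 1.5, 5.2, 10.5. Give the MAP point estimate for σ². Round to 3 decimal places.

Sum of squared deviations about the known mean: SS = (2.7−7)² + (2.9−7)² + (1.5−7)² + (5.2−7)² + (10.5−7)² = 81.04.
The Normal likelihood contributes (σ²)^(−n/2) exp(−SS/(2σ²)), so the posterior is Inverse-Gamma(α + n/2, β + SS/2) = Inverse-Gamma(6.5, 44.52).
The mode of Inverse-Gamma(a, b) is b/(a+1) = 44.52/7.5 ≈ 5.936.

σ̂²_MAP = 5.936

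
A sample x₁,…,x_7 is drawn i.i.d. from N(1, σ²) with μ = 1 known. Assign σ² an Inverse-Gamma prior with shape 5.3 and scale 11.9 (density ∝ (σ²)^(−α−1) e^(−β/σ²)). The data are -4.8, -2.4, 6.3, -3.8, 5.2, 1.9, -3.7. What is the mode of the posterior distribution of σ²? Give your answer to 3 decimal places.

Sum of squared deviations about the known mean: SS = (-4.8−1)² + (-2.4−1)² + (6.3−1)² + (-3.8−1)² + (5.2−1)² + (1.9−1)² + (-3.7−1)² = 136.87.
The Normal likelihood contributes (σ²)^(−n/2) exp(−SS/(2σ²)), so the posterior is Inverse-Gamma(α + n/2, β + SS/2) = Inverse-Gamma(8.8, 80.335).
The mode of Inverse-Gamma(a, b) is b/(a+1) = 80.335/9.8 ≈ 8.197.

σ̂²_MAP = 8.197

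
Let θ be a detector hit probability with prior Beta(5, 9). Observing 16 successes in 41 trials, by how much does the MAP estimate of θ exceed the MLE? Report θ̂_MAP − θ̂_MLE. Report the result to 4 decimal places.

Posterior is Beta(21, 34); MAP = (21−1)/(55−2) = 20/53 ≈ 0.37736.
MLE ignores the prior: θ̂_MLE = k/n = 16/41 ≈ 0.39024.
Difference = 20/53 − 16/41 = -28/2173 ≈ -0.0129.

MAP − MLE = -0.0129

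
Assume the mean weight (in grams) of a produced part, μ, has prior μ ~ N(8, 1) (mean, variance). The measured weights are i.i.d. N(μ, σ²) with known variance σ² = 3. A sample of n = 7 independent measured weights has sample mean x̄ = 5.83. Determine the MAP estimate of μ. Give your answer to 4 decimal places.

μ̂_MAP = 6.4810

n = 7, x̄ = 5.83.
For a Normal prior and Normal likelihood with known variance, the posterior is Normal; its mode equals its mean, the precision-weighted average.
Prior precision 1/σ₀² = 1/1 = 1; data precision n/σ² = 7/3.
μ̂ = (1·8 + (7/3)·5.83) / (1 + 7/3) = (6481/300)/(10/3) = 6.4810.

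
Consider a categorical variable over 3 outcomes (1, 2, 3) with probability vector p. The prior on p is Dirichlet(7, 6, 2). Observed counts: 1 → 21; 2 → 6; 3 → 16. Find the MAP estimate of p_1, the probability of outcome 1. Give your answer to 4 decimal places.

The posterior is Dirichlet(αᵢ + nᵢ) = Dirichlet(28, 12, 18).
For a Dirichlet(a₁,…,a_K) with all aᵢ > 1, the mode has j-th component (aⱼ − 1)/(Σaᵢ − K).
Here Σaᵢ = 58 and K = 3, so p_1 = (28 − 1)/(58 − 3) = 27/55 ≈ 0.4909.

MAP estimate: 0.4909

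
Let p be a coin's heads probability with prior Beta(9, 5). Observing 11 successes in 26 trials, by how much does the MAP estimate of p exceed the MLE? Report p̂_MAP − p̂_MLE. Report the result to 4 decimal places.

Posterior is Beta(20, 20); MAP = (20−1)/(40−2) = 19/38 ≈ 0.50000.
MLE ignores the prior: p̂_MLE = k/n = 11/26 ≈ 0.42308.
Difference = 19/38 − 11/26 = 1/13 ≈ 0.0769.

MAP − MLE = 0.0769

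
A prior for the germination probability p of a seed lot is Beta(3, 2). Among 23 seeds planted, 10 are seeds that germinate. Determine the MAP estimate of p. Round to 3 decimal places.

p̂_MAP = 0.462

Prior: Beta(3, 2).
Data: 10 successes in 23 trials. The binomial likelihood contributes p^10(1−p)^13, so the posterior is Beta(3+10, 2+13) = Beta(13, 15).
For Beta(a, b) with a, b > 1 the mode is (a−1)/(a+b−2) = 12/26 ≈ 0.462.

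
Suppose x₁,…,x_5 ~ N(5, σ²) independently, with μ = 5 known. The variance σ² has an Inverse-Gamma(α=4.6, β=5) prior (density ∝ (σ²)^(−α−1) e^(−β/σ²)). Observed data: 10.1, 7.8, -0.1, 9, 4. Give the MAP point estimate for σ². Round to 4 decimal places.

Sum of squared deviations about the known mean: SS = (10.1−5)² + (7.8−5)² + (-0.1−5)² + (9−5)² + (4−5)² = 76.86.
The Normal likelihood contributes (σ²)^(−n/2) exp(−SS/(2σ²)), so the posterior is Inverse-Gamma(α + n/2, β + SS/2) = Inverse-Gamma(7.1, 43.43).
The mode of Inverse-Gamma(a, b) is b/(a+1) = 43.43/8.1 ≈ 5.3617.

σ̂²_MAP = 5.3617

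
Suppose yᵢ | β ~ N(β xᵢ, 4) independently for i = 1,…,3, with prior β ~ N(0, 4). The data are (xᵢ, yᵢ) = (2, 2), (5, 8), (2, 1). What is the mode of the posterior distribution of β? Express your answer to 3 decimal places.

log p(β | y) = −Σ(yᵢ − βxᵢ)²/(2·4) − β²/(2·4) + const.
Setting the derivative to zero: Σxᵢ(yᵢ − βxᵢ)/4 − β/4 = 0, so β = Σxᵢyᵢ / (Σxᵢ² + σ²/τ²).
Σxᵢyᵢ = 2·2 + 5·8 + 2·1 = 46; Σxᵢ² = 33; σ²/τ² = 1.
β̂_MAP = 46 / (33 + 1) = 46/34 ≈ 1.353.

β̂_MAP = 1.353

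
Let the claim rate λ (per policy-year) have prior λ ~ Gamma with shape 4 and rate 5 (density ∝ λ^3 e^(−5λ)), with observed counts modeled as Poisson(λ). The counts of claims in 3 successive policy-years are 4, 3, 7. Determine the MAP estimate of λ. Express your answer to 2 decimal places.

Σxᵢ = 4+3+7 = 14, with n = 3.
Posterior ∝ λ^3e^(−5λ) · λ^14e^(−3λ) = λ^17e^(−8λ), i.e. Gamma(shape=18, rate=8).
The mode of a Gamma(a, b) with a ≥ 1 (shape–rate) is (a−1)/b = 17/8 ≈ 2.13.

λ̂_MAP = 2.13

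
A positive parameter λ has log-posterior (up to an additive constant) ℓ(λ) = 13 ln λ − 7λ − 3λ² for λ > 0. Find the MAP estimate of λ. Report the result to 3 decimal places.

λ̂_MAP = 1.000

ℓ'(λ) = 13/λ − 7 − 6λ. Setting this to zero and multiplying by λ: 6λ² + 7λ − 13 = 0.
λ = (−7 + √(7² + 4·6·13)) / (2·6) = (−7 + √361) / 12 = (−7 + 19)/12 = 1.
ℓ''(λ) = −13/λ² − 6 < 0, confirming a maximum.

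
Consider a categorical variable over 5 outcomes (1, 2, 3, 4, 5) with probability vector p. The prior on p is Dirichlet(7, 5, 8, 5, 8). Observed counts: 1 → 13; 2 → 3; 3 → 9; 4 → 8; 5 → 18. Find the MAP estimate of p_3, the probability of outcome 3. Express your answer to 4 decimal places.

MAP estimate: 0.2025

The posterior is Dirichlet(αᵢ + nᵢ) = Dirichlet(20, 8, 17, 13, 26).
For a Dirichlet(a₁,…,a_K) with all aᵢ > 1, the mode has j-th component (aⱼ − 1)/(Σaᵢ − K).
Here Σaᵢ = 84 and K = 5, so p_3 = (17 − 1)/(84 − 5) = 16/79 ≈ 0.2025.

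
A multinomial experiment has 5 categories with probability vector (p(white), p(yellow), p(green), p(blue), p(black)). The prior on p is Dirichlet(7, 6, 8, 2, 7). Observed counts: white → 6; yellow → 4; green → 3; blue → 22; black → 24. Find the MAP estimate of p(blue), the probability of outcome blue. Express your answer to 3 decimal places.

The posterior is Dirichlet(αᵢ + nᵢ) = Dirichlet(13, 10, 11, 24, 31).
For a Dirichlet(a₁,…,a_K) with all aᵢ > 1, the mode has j-th component (aⱼ − 1)/(Σaᵢ − K).
Here Σaᵢ = 89 and K = 5, so p(blue) = (24 − 1)/(89 − 5) = 23/84 ≈ 0.274.

MAP estimate of p(blue) = 0.274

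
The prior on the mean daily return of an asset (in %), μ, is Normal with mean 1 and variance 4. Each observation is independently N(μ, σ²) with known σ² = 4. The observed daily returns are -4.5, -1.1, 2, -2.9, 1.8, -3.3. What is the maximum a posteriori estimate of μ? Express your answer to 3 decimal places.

μ̂_MAP = -1.000

n = 6; x̄ = ((-4.5) + (-1.1) + 2 + (-2.9) + 1.8 + (-3.3))/6 = -8/6 = -4/3 ≈ -1.3333.
For a Normal prior and Normal likelihood with known variance, the posterior is Normal; its mode equals its mean, the precision-weighted average.
Prior precision 1/σ₀² = 1/4 = 0.25; data precision n/σ² = 6/4 = 1.5.
μ̂ = (0.25·1 + 1.5·(-4/3)) / (0.25 + 1.5) = (-1.75)/1.75 = -1.000.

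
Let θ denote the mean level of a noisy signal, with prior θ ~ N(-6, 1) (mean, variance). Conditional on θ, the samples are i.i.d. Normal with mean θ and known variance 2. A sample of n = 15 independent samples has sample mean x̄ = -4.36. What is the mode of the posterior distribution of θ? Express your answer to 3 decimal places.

n = 15, x̄ = -4.36.
For a Normal prior and Normal likelihood with known variance, the posterior is Normal; its mode equals its mean, the precision-weighted average.
Prior precision 1/σ₀² = 1/1 = 1; data precision n/σ² = 15/2 = 7.5.
θ̂ = (1·(-6) + 7.5·(-4.36)) / (1 + 7.5) = (-38.7)/8.5 = -387/85 ≈ -4.553.

θ̂_MAP = -4.553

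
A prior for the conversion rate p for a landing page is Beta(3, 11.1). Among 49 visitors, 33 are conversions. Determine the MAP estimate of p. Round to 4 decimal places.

p̂_MAP = 0.5728

Prior: Beta(3, 11.1).
Data: 33 successes in 49 trials. The binomial likelihood contributes p^33(1−p)^16, so the posterior is Beta(3+33, 11.1+16) = Beta(36, 27.1).
For Beta(a, b) with a, b > 1 the mode is (a−1)/(a+b−2) = 35/61.1 ≈ 0.5728.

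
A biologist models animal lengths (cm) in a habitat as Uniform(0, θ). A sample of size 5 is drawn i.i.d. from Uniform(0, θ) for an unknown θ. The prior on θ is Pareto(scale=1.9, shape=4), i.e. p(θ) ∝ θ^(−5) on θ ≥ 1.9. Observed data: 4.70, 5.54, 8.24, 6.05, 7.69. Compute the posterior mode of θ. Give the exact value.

The Uniform(0, θ) likelihood is θ^(−n) for θ ≥ max(xᵢ), zero otherwise. Here max(xᵢ) = 8.24.
Posterior ∝ θ^(−5) · θ^(−5) = θ^(−10) on θ ≥ max(1.9, 8.24) = 8.24.
This density is strictly decreasing in θ, so the posterior mode lies at the lower boundary of the support.

θ̂_MAP = 8.24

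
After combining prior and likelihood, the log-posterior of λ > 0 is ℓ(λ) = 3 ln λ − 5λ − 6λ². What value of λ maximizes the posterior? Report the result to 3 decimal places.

ℓ'(λ) = 3/λ − 5 − 12λ. Setting this to zero and multiplying by λ: 12λ² + 5λ − 3 = 0.
λ = (−5 + √(5² + 4·12·3)) / (2·12) = (−5 + √169) / 24 = (−5 + 13)/24 = 1/3.
ℓ''(λ) = −3/λ² − 12 < 0, confirming a maximum.

λ̂_MAP = 0.333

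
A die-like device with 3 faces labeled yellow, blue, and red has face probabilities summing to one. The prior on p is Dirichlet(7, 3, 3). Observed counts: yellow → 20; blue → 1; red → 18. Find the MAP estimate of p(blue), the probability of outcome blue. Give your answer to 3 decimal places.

MAP estimate of p(blue) = 0.061

The posterior is Dirichlet(αᵢ + nᵢ) = Dirichlet(27, 4, 21).
For a Dirichlet(a₁,…,a_K) with all aᵢ > 1, the mode has j-th component (aⱼ − 1)/(Σaᵢ − K).
Here Σaᵢ = 52 and K = 3, so p(blue) = (4 − 1)/(52 − 3) = 3/49 ≈ 0.061.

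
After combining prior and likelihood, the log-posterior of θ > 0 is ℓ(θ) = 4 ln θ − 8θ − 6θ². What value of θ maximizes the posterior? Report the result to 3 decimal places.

ℓ'(θ) = 4/θ − 8 − 12θ. Setting this to zero and multiplying by θ: 12θ² + 8θ − 4 = 0.
θ = (−8 + √(8² + 4·12·4)) / (2·12) = (−8 + √256) / 24 = (−8 + 16)/24 = 1/3.
ℓ''(θ) = −4/θ² − 12 < 0, confirming a maximum.

θ̂_MAP = 0.333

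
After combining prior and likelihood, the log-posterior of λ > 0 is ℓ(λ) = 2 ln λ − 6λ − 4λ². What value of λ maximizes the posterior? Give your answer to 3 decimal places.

λ̂_MAP = 0.250

ℓ'(λ) = 2/λ − 6 − 8λ. Setting this to zero and multiplying by λ: 8λ² + 6λ − 2 = 0.
λ = (−6 + √(6² + 4·8·2)) / (2·8) = (−6 + √100) / 16 = (−6 + 10)/16 = 1/4.
ℓ''(λ) = −2/λ² − 8 < 0, confirming a maximum.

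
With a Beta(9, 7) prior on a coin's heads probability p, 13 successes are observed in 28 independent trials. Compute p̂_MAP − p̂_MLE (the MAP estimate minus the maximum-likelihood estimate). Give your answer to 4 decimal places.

Posterior is Beta(22, 22); MAP = (22−1)/(44−2) = 21/42 ≈ 0.50000.
MLE ignores the prior: p̂_MLE = k/n = 13/28 ≈ 0.46429.
Difference = 21/42 − 13/28 = 1/28 ≈ 0.0357.

MAP − MLE = 0.0357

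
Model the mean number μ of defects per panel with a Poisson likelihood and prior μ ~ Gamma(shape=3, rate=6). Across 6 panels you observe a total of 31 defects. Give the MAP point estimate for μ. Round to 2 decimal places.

μ̂_MAP = 2.75

Σxᵢ = 31, n = 6.
Posterior ∝ μ^2e^(−6μ) · μ^31e^(−6μ) = μ^33e^(−12μ), i.e. Gamma(shape=34, rate=12).
The mode of a Gamma(a, b) with a ≥ 1 (shape–rate) is (a−1)/b = 33/12 ≈ 2.75.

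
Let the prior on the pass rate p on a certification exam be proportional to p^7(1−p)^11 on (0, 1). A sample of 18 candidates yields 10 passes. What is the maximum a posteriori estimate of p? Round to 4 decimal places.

The prior density ∝ p^7(1−p)^11 is the kernel of Beta(8, 12).
Data: 10 successes in 18 trials. The binomial likelihood contributes p^10(1−p)^8, so the posterior is Beta(8+10, 12+8) = Beta(18, 20).
For Beta(a, b) with a, b > 1 the mode is (a−1)/(a+b−2) = 17/36 ≈ 0.4722.

p̂_MAP = 0.4722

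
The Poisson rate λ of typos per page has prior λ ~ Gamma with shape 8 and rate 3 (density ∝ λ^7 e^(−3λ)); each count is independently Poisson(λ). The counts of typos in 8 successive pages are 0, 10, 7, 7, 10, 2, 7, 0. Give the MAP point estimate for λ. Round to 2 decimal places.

Σxᵢ = 0+10+7+7+10+2+7+0 = 43, with n = 8.
Posterior ∝ λ^7e^(−3λ) · λ^43e^(−8λ) = λ^50e^(−11λ), i.e. Gamma(shape=51, rate=11).
The mode of a Gamma(a, b) with a ≥ 1 (shape–rate) is (a−1)/b = 50/11 ≈ 4.55.

λ̂_MAP = 4.55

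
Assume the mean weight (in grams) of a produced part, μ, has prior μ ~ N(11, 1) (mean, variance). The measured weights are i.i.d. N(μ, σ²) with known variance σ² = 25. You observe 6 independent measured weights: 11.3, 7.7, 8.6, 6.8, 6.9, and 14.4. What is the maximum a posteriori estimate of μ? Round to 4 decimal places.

μ̂_MAP = 10.6677

n = 6; x̄ = (11.3 + 7.7 + 8.6 + 6.8 + 6.9 + 14.4)/6 = 55.7/6 = 557/60 ≈ 9.2833.
For a Normal prior and Normal likelihood with known variance, the posterior is Normal; its mode equals its mean, the precision-weighted average.
Prior precision 1/σ₀² = 1/1 = 1; data precision n/σ² = 6/25 = 0.24.
μ̂ = (1·11 + 0.24·(557/60)) / (1 + 0.24) = 13.228/1.24 = 3307/310 ≈ 10.6677.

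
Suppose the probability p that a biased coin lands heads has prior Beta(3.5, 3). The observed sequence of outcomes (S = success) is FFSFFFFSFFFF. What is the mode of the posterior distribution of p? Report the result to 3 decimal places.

p̂_MAP = 0.273

Prior: Beta(3.5, 3).
Data: 2 successes in 12 trials (from the sequence). The binomial likelihood contributes p^2(1−p)^10, so the posterior is Beta(3.5+2, 3+10) = Beta(5.5, 13).
For Beta(a, b) with a, b > 1 the mode is (a−1)/(a+b−2) = 4.5/16.5 ≈ 0.273.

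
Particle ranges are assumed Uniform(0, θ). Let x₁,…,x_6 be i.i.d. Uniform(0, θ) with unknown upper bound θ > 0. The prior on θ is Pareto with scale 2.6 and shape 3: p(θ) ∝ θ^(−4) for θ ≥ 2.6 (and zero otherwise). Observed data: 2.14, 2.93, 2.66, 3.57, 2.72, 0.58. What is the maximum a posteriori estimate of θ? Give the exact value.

The Uniform(0, θ) likelihood is θ^(−n) for θ ≥ max(xᵢ), zero otherwise. Here max(xᵢ) = 3.57.
Posterior ∝ θ^(−4) · θ^(−6) = θ^(−10) on θ ≥ max(2.6, 3.57) = 3.57.
This density is strictly decreasing in θ, so the posterior mode lies at the lower boundary of the support.

θ̂_MAP = 3.57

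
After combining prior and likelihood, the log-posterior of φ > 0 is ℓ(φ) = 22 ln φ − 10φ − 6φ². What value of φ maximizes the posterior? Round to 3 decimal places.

φ̂_MAP = 1.000

ℓ'(φ) = 22/φ − 10 − 12φ. Setting this to zero and multiplying by φ: 12φ² + 10φ − 22 = 0.
φ = (−10 + √(10² + 4·12·22)) / (2·12) = (−10 + √1156) / 24 = (−10 + 34)/24 = 1.
ℓ''(φ) = −22/φ² − 12 < 0, confirming a maximum.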